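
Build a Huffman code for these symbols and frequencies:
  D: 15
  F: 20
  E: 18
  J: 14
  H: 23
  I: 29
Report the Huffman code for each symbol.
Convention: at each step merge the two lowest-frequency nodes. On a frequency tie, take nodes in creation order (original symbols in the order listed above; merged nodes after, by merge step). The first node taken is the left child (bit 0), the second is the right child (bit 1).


Huffman tree construction:
Step 1: Merge J(14) + D(15) = 29
Step 2: Merge E(18) + F(20) = 38
Step 3: Merge H(23) + I(29) = 52
Step 4: Merge (J+D)(29) + (E+F)(38) = 67
Step 5: Merge (H+I)(52) + ((J+D)+(E+F))(67) = 119
Read each symbol's code off the tree from the root (left child = 0, right child = 1).

Codes:
  D: 101 (length 3)
  F: 111 (length 3)
  E: 110 (length 3)
  J: 100 (length 3)
  H: 00 (length 2)
  I: 01 (length 2)
Average code length: 305/119 = 2.5630 bits/symbol


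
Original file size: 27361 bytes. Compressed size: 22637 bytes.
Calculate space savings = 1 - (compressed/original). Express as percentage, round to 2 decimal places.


ratio = compressed/original = 22637/27361 = 0.827345
savings = 1 - ratio = 1 - 0.827345 = 0.172655
as a percentage: 0.172655 * 100 = 17.27%

Space savings = 1 - 22637/27361 = 17.27%


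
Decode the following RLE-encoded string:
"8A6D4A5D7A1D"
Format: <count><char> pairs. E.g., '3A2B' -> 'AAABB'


Expanding each <count><char> pair:
  8A -> 'AAAAAAAA'
  6D -> 'DDDDDD'
  4A -> 'AAAA'
  5D -> 'DDDDD'
  7A -> 'AAAAAAA'
  1D -> 'D'

Decoded = AAAAAAAADDDDDDAAAADDDDDAAAAAAAD


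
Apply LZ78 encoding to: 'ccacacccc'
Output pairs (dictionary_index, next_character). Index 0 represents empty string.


LZ78 encoding steps:
Dictionary: {0: ''}
Step 1: w='' (idx 0), next='c' -> output (0, 'c'), add 'c' as idx 1
Step 2: w='c' (idx 1), next='a' -> output (1, 'a'), add 'ca' as idx 2
Step 3: w='ca' (idx 2), next='c' -> output (2, 'c'), add 'cac' as idx 3
Step 4: w='c' (idx 1), next='c' -> output (1, 'c'), add 'cc' as idx 4
Step 5: w='c' (idx 1), end of input -> output (1, '')


Encoded: [(0, 'c'), (1, 'a'), (2, 'c'), (1, 'c'), (1, '')]


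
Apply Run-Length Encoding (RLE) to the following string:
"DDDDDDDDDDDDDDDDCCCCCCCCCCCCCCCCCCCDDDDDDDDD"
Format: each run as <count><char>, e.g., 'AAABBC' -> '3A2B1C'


Scanning runs left to right:
  i=0: run of 'D' x 16 -> '16D'
  i=16: run of 'C' x 19 -> '19C'
  i=35: run of 'D' x 9 -> '9D'

RLE = 16D19C9D


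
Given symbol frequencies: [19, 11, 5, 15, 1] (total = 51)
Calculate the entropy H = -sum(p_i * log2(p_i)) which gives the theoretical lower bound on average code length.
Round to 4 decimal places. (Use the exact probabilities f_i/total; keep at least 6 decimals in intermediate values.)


Per-symbol terms -p_i * log2(p_i) with p_i = f_i/51:
  p = 19/51 = 0.372549: log2(p) = -1.424498, -p*log2(p) = 0.530695
  p = 11/51 = 0.215686: log2(p) = -2.212994, -p*log2(p) = 0.477312
  p = 5/51 = 0.098039: log2(p) = -3.350497, -p*log2(p) = 0.328480
  p = 15/51 = 0.294118: log2(p) = -1.765535, -p*log2(p) = 0.519275
  p = 1/51 = 0.019608: log2(p) = -5.672425, -p*log2(p) = 0.111224
H = 0.530695 + 0.477312 + 0.328480 + 0.519275 + 0.111224 = 1.966986

H = 1.967 bits/symbol


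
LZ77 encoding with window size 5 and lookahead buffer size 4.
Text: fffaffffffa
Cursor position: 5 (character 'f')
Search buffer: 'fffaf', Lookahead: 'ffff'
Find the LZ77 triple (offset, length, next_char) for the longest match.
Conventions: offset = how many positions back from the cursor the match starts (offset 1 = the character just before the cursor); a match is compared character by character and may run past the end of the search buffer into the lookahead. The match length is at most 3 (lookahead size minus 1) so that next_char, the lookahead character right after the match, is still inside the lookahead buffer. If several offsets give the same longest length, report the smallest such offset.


Try each offset into the search buffer:
  offset=1 (pos 4, char 'f'): match length 3
  offset=2 (pos 3, char 'a'): match length 0
  offset=3 (pos 2, char 'f'): match length 1
  offset=4 (pos 1, char 'f'): match length 2
  offset=5 (pos 0, char 'f'): match length 3
Longest match has length 3, found at offsets 1, 5; take the smallest, offset 1.
next_char = character at position 5 + 3 = 8 -> 'f'

Best match: offset=1, length=3 (matching 'fff' starting at position 4)
LZ77 triple: (1, 3, 'f')


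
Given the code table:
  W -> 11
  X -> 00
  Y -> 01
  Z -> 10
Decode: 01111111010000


Decoding:
01 -> Y
11 -> W
11 -> W
11 -> W
01 -> Y
00 -> X
00 -> X


Result: YWWWYXX


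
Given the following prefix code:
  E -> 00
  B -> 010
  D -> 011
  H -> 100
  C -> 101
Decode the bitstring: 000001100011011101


Decoding step by step:
Bits 00 -> E
Bits 00 -> E
Bits 011 -> D
Bits 00 -> E
Bits 011 -> D
Bits 011 -> D
Bits 101 -> C


Decoded message: EEDEDDC


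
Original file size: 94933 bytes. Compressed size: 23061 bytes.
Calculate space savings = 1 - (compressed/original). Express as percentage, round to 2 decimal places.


ratio = compressed/original = 23061/94933 = 0.242919
savings = 1 - ratio = 1 - 0.242919 = 0.757081
as a percentage: 0.757081 * 100 = 75.71%

Space savings = 1 - 23061/94933 = 75.71%


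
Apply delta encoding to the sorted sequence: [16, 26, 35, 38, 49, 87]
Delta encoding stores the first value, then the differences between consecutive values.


First value: 16
Deltas:
  26 - 16 = 10
  35 - 26 = 9
  38 - 35 = 3
  49 - 38 = 11
  87 - 49 = 38


Delta encoded: [16, 10, 9, 3, 11, 38]


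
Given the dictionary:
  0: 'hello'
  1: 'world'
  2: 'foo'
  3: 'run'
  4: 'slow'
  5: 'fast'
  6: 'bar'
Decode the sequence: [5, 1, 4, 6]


Look up each index in the dictionary:
  5 -> 'fast'
  1 -> 'world'
  4 -> 'slow'
  6 -> 'bar'

Decoded: "fast world slow bar"


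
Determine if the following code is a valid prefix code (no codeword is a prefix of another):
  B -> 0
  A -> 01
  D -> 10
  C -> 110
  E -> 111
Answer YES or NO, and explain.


Checking each pair (does one codeword prefix another?):
  B='0' vs A='01': prefix -- VIOLATION

NO -- this is NOT a valid prefix code. B (0) is a prefix of A (01).


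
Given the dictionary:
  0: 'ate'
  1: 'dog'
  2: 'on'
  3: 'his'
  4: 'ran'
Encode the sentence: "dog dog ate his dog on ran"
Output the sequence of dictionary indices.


Look up each word in the dictionary:
  'dog' -> 1
  'dog' -> 1
  'ate' -> 0
  'his' -> 3
  'dog' -> 1
  'on' -> 2
  'ran' -> 4

Encoded: [1, 1, 0, 3, 1, 2, 4]


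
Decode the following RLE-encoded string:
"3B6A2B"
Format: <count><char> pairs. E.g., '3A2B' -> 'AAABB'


Expanding each <count><char> pair:
  3B -> 'BBB'
  6A -> 'AAAAAA'
  2B -> 'BB'

Decoded = BBBAAAAAABB


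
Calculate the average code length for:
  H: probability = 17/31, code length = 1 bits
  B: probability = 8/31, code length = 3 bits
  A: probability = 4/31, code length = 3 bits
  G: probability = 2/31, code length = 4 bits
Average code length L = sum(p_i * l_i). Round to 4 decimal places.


Weighted contributions p_i * l_i:
  H: (17/31) * 1 = 17/31
  B: (8/31) * 3 = 24/31
  A: (4/31) * 3 = 12/31
  G: (2/31) * 4 = 8/31
Sum = (17 + 24 + 12 + 8)/31 = 61/31

L = 61/31 = 1.9677 bits/symbol


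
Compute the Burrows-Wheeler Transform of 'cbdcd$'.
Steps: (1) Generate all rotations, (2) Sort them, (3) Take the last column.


Rotations (sorted):
  0: $cbdcd -> last char: d
  1: bdcd$c -> last char: c
  2: cbdcd$ -> last char: $
  3: cd$cbd -> last char: d
  4: d$cbdc -> last char: c
  5: dcd$cb -> last char: b


BWT = dc$dcb


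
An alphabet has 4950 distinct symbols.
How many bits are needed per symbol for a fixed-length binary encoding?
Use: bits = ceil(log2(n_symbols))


log2(4950) = 12.2732
Bracket: 2^12 = 4096 < 4950 <= 2^13 = 8192
So ceil(log2(4950)) = 13

bits = ceil(log2(4950)) = ceil(12.2732) = 13 bits


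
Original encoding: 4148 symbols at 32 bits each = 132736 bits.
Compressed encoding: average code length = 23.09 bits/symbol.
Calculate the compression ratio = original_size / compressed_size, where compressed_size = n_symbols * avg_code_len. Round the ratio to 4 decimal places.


original_size = n_symbols * orig_bits = 4148 * 32 = 132736 bits
compressed_size = n_symbols * avg_code_len = 4148 * 23.09 = 95777.32 bits
ratio = original_size / compressed_size = 132736 / 95777.32 = 1.3859

Compression ratio = 1.3859


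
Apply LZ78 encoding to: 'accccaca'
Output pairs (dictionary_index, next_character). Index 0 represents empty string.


LZ78 encoding steps:
Dictionary: {0: ''}
Step 1: w='' (idx 0), next='a' -> output (0, 'a'), add 'a' as idx 1
Step 2: w='' (idx 0), next='c' -> output (0, 'c'), add 'c' as idx 2
Step 3: w='c' (idx 2), next='c' -> output (2, 'c'), add 'cc' as idx 3
Step 4: w='c' (idx 2), next='a' -> output (2, 'a'), add 'ca' as idx 4
Step 5: w='ca' (idx 4), end of input -> output (4, '')


Encoded: [(0, 'a'), (0, 'c'), (2, 'c'), (2, 'a'), (4, '')]


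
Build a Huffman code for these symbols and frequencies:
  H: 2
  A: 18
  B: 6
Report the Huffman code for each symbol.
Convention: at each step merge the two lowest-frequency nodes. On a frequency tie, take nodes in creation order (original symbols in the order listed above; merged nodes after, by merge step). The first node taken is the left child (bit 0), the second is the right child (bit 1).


Huffman tree construction:
Step 1: Merge H(2) + B(6) = 8
Step 2: Merge (H+B)(8) + A(18) = 26
Read each symbol's code off the tree from the root (left child = 0, right child = 1).

Codes:
  H: 00 (length 2)
  A: 1 (length 1)
  B: 01 (length 2)
Average code length: 34/26 = 1.3077 bits/symbol


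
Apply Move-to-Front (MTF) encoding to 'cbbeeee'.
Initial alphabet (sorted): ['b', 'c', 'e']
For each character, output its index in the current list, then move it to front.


MTF encoding:
'c': index 1 in ['b', 'c', 'e'] -> ['c', 'b', 'e']
'b': index 1 in ['c', 'b', 'e'] -> ['b', 'c', 'e']
'b': index 0 in ['b', 'c', 'e'] -> ['b', 'c', 'e']
'e': index 2 in ['b', 'c', 'e'] -> ['e', 'b', 'c']
'e': index 0 in ['e', 'b', 'c'] -> ['e', 'b', 'c']
'e': index 0 in ['e', 'b', 'c'] -> ['e', 'b', 'c']
'e': index 0 in ['e', 'b', 'c'] -> ['e', 'b', 'c']


Output: [1, 1, 0, 2, 0, 0, 0]


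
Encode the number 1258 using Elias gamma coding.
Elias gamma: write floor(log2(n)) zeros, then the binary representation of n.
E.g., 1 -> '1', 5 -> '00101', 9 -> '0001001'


num_bits = floor(log2(1258)) + 1 = 11
leading_zeros = num_bits - 1 = 10
binary(1258) = 10011101010

Elias gamma(1258) = '0000000000' + '10011101010' = 000000000010011101010 (21 bits)


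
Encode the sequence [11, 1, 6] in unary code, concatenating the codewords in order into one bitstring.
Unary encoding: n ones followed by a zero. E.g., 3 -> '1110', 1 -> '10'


Encode each number as n ones followed by a terminating 0:
  11 -> 111111111110 (12 bits)
  1 -> 10 (2 bits)
  6 -> 1111110 (7 bits)
Total length = 12 + 2 + 7 = 21 bits.

Unary([11, 1, 6]) = 111111111110101111110 (21 bits)


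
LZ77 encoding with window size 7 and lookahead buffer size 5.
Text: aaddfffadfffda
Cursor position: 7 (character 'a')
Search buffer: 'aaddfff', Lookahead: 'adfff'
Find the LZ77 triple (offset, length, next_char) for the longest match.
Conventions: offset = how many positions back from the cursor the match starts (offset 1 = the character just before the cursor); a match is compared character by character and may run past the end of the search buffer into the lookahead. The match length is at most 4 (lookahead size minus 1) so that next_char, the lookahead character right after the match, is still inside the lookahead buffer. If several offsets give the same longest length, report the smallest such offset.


Try each offset into the search buffer:
  offset=1 (pos 6, char 'f'): match length 0
  offset=2 (pos 5, char 'f'): match length 0
  offset=3 (pos 4, char 'f'): match length 0
  offset=4 (pos 3, char 'd'): match length 0
  offset=5 (pos 2, char 'd'): match length 0
  offset=6 (pos 1, char 'a'): match length 2
  offset=7 (pos 0, char 'a'): match length 1
Longest match has length 2 at offset 6.
next_char = character at position 7 + 2 = 9 -> 'f'

Best match: offset=6, length=2 (matching 'ad' starting at position 1)
LZ77 triple: (6, 2, 'f')


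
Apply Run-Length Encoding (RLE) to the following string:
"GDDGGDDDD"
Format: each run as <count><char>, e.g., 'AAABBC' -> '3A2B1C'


Scanning runs left to right:
  i=0: run of 'G' x 1 -> '1G'
  i=1: run of 'D' x 2 -> '2D'
  i=3: run of 'G' x 2 -> '2G'
  i=5: run of 'D' x 4 -> '4D'

RLE = 1G2D2G4D


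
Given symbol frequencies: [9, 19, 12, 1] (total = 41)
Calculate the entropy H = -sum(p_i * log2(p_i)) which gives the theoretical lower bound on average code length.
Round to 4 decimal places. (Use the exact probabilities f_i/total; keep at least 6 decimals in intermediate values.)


Per-symbol terms -p_i * log2(p_i) with p_i = f_i/41:
  p = 9/41 = 0.219512: log2(p) = -2.187627, -p*log2(p) = 0.480211
  p = 19/41 = 0.463415: log2(p) = -1.109624, -p*log2(p) = 0.514216
  p = 12/41 = 0.292683: log2(p) = -1.772590, -p*log2(p) = 0.518807
  p = 1/41 = 0.024390: log2(p) = -5.357552, -p*log2(p) = 0.130672
H = 0.480211 + 0.514216 + 0.518807 + 0.130672 = 1.643906

H = 1.6439 bits/symbol


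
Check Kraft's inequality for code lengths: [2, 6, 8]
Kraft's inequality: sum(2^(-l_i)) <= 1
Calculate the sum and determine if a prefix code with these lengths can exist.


Sum = 2^(-2) + 2^(-6) + 2^(-8)
    = 0.25 + 0.015625 + 0.00390625
    = 69/256 = 0.26953125
Since 0.26953125 <= 1, Kraft's inequality IS satisfied.
A prefix code with these lengths CAN exist.

Kraft sum = 0.26953125. Satisfied.


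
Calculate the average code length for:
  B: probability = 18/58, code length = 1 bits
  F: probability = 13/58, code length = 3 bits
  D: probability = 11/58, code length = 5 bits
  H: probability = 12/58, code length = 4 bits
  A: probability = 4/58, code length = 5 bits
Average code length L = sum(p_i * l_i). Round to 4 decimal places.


Weighted contributions p_i * l_i:
  B: (18/58) * 1 = 18/58
  F: (13/58) * 3 = 39/58
  D: (11/58) * 5 = 55/58
  H: (12/58) * 4 = 48/58
  A: (4/58) * 5 = 20/58
Sum = (18 + 39 + 55 + 48 + 20)/58 = 180/58

L = 180/58 = 3.1034 bits/symbol


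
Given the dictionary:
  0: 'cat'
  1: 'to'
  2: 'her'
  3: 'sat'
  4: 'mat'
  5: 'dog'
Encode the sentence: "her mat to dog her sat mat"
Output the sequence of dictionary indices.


Look up each word in the dictionary:
  'her' -> 2
  'mat' -> 4
  'to' -> 1
  'dog' -> 5
  'her' -> 2
  'sat' -> 3
  'mat' -> 4

Encoded: [2, 4, 1, 5, 2, 3, 4]


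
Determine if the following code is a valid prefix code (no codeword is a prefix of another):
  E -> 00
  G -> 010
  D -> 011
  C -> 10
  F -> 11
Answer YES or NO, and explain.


Checking each pair (does one codeword prefix another?):
  E='00' vs G='010': no prefix
  E='00' vs D='011': no prefix
  E='00' vs C='10': no prefix
  E='00' vs F='11': no prefix
  G='010' vs E='00': no prefix
  G='010' vs D='011': no prefix
  G='010' vs C='10': no prefix
  G='010' vs F='11': no prefix
  D='011' vs E='00': no prefix
  D='011' vs G='010': no prefix
  D='011' vs C='10': no prefix
  D='011' vs F='11': no prefix
  C='10' vs E='00': no prefix
  C='10' vs G='010': no prefix
  C='10' vs D='011': no prefix
  C='10' vs F='11': no prefix
  F='11' vs E='00': no prefix
  F='11' vs G='010': no prefix
  F='11' vs D='011': no prefix
  F='11' vs C='10': no prefix
No violation found over all pairs.

YES -- this is a valid prefix code. No codeword is a prefix of any other codeword.


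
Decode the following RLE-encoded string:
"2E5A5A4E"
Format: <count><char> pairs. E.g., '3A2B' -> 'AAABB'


Expanding each <count><char> pair:
  2E -> 'EE'
  5A -> 'AAAAA'
  5A -> 'AAAAA'
  4E -> 'EEEE'

Decoded = EEAAAAAAAAAAEEEE


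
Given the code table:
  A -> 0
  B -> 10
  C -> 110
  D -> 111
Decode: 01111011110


Decoding:
0 -> A
111 -> D
10 -> B
111 -> D
10 -> B


Result: ADBDB


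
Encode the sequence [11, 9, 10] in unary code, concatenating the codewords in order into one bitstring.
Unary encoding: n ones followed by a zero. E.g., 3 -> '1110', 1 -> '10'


Encode each number as n ones followed by a terminating 0:
  11 -> 111111111110 (12 bits)
  9 -> 1111111110 (10 bits)
  10 -> 11111111110 (11 bits)
Total length = 12 + 10 + 11 = 33 bits.

Unary([11, 9, 10]) = 111111111110111111111011111111110 (33 bits)


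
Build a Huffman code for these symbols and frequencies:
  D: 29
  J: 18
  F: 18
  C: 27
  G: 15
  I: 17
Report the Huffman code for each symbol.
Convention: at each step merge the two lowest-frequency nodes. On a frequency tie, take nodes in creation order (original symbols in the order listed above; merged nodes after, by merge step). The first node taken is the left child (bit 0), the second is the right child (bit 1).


Huffman tree construction:
Step 1: Merge G(15) + I(17) = 32
Step 2: Merge J(18) + F(18) = 36
Step 3: Merge C(27) + D(29) = 56
Step 4: Merge (G+I)(32) + (J+F)(36) = 68
Step 5: Merge (C+D)(56) + ((G+I)+(J+F))(68) = 124
Read each symbol's code off the tree from the root (left child = 0, right child = 1).

Codes:
  D: 01 (length 2)
  J: 110 (length 3)
  F: 111 (length 3)
  C: 00 (length 2)
  G: 100 (length 3)
  I: 101 (length 3)
Average code length: 316/124 = 2.5484 bits/symbol


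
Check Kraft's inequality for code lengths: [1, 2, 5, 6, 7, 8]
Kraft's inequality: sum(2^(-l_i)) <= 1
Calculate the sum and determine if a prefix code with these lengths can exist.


Sum = 2^(-1) + 2^(-2) + 2^(-5) + 2^(-6) + 2^(-7) + 2^(-8)
    = 0.5 + 0.25 + 0.03125 + 0.015625 + 0.0078125 + 0.00390625
    = 207/256 = 0.80859375
Since 0.80859375 <= 1, Kraft's inequality IS satisfied.
A prefix code with these lengths CAN exist.

Kraft sum = 0.80859375. Satisfied.


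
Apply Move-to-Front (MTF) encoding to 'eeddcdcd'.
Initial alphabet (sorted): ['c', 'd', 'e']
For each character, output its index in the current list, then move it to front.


MTF encoding:
'e': index 2 in ['c', 'd', 'e'] -> ['e', 'c', 'd']
'e': index 0 in ['e', 'c', 'd'] -> ['e', 'c', 'd']
'd': index 2 in ['e', 'c', 'd'] -> ['d', 'e', 'c']
'd': index 0 in ['d', 'e', 'c'] -> ['d', 'e', 'c']
'c': index 2 in ['d', 'e', 'c'] -> ['c', 'd', 'e']
'd': index 1 in ['c', 'd', 'e'] -> ['d', 'c', 'e']
'c': index 1 in ['d', 'c', 'e'] -> ['c', 'd', 'e']
'd': index 1 in ['c', 'd', 'e'] -> ['d', 'c', 'e']


Output: [2, 0, 2, 0, 2, 1, 1, 1]


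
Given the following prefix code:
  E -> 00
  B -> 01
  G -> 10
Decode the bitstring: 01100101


Decoding step by step:
Bits 01 -> B
Bits 10 -> G
Bits 01 -> B
Bits 01 -> B


Decoded message: BGBB


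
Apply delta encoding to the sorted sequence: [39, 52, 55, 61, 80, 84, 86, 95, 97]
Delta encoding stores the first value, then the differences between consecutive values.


First value: 39
Deltas:
  52 - 39 = 13
  55 - 52 = 3
  61 - 55 = 6
  80 - 61 = 19
  84 - 80 = 4
  86 - 84 = 2
  95 - 86 = 9
  97 - 95 = 2


Delta encoded: [39, 13, 3, 6, 19, 4, 2, 9, 2]


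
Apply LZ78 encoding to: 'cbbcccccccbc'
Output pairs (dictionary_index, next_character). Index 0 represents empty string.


LZ78 encoding steps:
Dictionary: {0: ''}
Step 1: w='' (idx 0), next='c' -> output (0, 'c'), add 'c' as idx 1
Step 2: w='' (idx 0), next='b' -> output (0, 'b'), add 'b' as idx 2
Step 3: w='b' (idx 2), next='c' -> output (2, 'c'), add 'bc' as idx 3
Step 4: w='c' (idx 1), next='c' -> output (1, 'c'), add 'cc' as idx 4
Step 5: w='cc' (idx 4), next='c' -> output (4, 'c'), add 'ccc' as idx 5
Step 6: w='c' (idx 1), next='b' -> output (1, 'b'), add 'cb' as idx 6
Step 7: w='c' (idx 1), end of input -> output (1, '')


Encoded: [(0, 'c'), (0, 'b'), (2, 'c'), (1, 'c'), (4, 'c'), (1, 'b'), (1, '')]


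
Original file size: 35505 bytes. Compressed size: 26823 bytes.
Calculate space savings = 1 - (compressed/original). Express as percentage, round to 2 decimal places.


ratio = compressed/original = 26823/35505 = 0.755471
savings = 1 - ratio = 1 - 0.755471 = 0.244529
as a percentage: 0.244529 * 100 = 24.45%

Space savings = 1 - 26823/35505 = 24.45%


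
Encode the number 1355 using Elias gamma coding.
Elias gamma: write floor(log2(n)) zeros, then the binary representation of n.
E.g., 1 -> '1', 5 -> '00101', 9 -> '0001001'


num_bits = floor(log2(1355)) + 1 = 11
leading_zeros = num_bits - 1 = 10
binary(1355) = 10101001011

Elias gamma(1355) = '0000000000' + '10101001011' = 000000000010101001011 (21 bits)


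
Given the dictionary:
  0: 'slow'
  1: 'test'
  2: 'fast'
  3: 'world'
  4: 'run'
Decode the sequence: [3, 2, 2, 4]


Look up each index in the dictionary:
  3 -> 'world'
  2 -> 'fast'
  2 -> 'fast'
  4 -> 'run'

Decoded: "world fast fast run"


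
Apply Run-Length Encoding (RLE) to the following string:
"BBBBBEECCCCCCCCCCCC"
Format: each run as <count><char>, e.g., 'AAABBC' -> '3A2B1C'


Scanning runs left to right:
  i=0: run of 'B' x 5 -> '5B'
  i=5: run of 'E' x 2 -> '2E'
  i=7: run of 'C' x 12 -> '12C'

RLE = 5B2E12C


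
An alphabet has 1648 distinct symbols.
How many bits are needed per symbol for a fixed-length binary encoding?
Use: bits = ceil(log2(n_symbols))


log2(1648) = 10.6865
Bracket: 2^10 = 1024 < 1648 <= 2^11 = 2048
So ceil(log2(1648)) = 11

bits = ceil(log2(1648)) = ceil(10.6865) = 11 bits


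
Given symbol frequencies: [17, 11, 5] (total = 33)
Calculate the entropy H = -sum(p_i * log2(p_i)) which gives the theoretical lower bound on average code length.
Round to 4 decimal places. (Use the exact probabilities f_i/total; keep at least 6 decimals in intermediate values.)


Per-symbol terms -p_i * log2(p_i) with p_i = f_i/33:
  p = 17/33 = 0.515152: log2(p) = -0.956931, -p*log2(p) = 0.492965
  p = 11/33 = 0.333333: log2(p) = -1.584963, -p*log2(p) = 0.528321
  p = 5/33 = 0.151515: log2(p) = -2.722466, -p*log2(p) = 0.412495
H = 0.492965 + 0.528321 + 0.412495 = 1.433781

H = 1.4338 bits/symbol


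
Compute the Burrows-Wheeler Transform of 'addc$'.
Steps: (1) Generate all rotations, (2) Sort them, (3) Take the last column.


Rotations (sorted):
  0: $addc -> last char: c
  1: addc$ -> last char: $
  2: c$add -> last char: d
  3: dc$ad -> last char: d
  4: ddc$a -> last char: a


BWT = c$dda


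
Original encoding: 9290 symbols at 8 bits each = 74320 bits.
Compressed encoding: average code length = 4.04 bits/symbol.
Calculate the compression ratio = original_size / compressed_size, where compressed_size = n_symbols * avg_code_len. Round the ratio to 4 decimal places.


original_size = n_symbols * orig_bits = 9290 * 8 = 74320 bits
compressed_size = n_symbols * avg_code_len = 9290 * 4.04 = 37531.6 bits
ratio = original_size / compressed_size = 74320 / 37531.6 = 1.9802

Compression ratio = 1.9802


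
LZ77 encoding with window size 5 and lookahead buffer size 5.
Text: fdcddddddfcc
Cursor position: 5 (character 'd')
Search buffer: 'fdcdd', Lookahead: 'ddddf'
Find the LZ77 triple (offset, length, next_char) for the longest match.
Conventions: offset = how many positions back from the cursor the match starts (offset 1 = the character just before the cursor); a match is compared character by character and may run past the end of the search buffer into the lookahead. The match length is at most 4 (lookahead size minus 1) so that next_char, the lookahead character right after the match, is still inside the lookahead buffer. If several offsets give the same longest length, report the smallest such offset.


Try each offset into the search buffer:
  offset=1 (pos 4, char 'd'): match length 4
  offset=2 (pos 3, char 'd'): match length 4
  offset=3 (pos 2, char 'c'): match length 0
  offset=4 (pos 1, char 'd'): match length 1
  offset=5 (pos 0, char 'f'): match length 0
Longest match has length 4, found at offsets 1, 2; take the smallest, offset 1.
next_char = character at position 5 + 4 = 9 -> 'f'

Best match: offset=1, length=4 (matching 'dddd' starting at position 4)
LZ77 triple: (1, 4, 'f')


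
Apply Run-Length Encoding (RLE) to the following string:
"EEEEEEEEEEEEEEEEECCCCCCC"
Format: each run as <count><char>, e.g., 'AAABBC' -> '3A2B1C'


Scanning runs left to right:
  i=0: run of 'E' x 17 -> '17E'
  i=17: run of 'C' x 7 -> '7C'

RLE = 17E7C


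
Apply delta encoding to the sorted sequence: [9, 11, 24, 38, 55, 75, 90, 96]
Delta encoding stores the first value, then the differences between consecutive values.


First value: 9
Deltas:
  11 - 9 = 2
  24 - 11 = 13
  38 - 24 = 14
  55 - 38 = 17
  75 - 55 = 20
  90 - 75 = 15
  96 - 90 = 6


Delta encoded: [9, 2, 13, 14, 17, 20, 15, 6]


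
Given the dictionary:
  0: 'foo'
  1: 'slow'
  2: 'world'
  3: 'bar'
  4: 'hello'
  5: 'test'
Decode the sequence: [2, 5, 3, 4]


Look up each index in the dictionary:
  2 -> 'world'
  5 -> 'test'
  3 -> 'bar'
  4 -> 'hello'

Decoded: "world test bar hello"


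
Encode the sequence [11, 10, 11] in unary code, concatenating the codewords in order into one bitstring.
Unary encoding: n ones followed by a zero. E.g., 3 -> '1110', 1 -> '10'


Encode each number as n ones followed by a terminating 0:
  11 -> 111111111110 (12 bits)
  10 -> 11111111110 (11 bits)
  11 -> 111111111110 (12 bits)
Total length = 12 + 11 + 12 = 35 bits.

Unary([11, 10, 11]) = 11111111111011111111110111111111110 (35 bits)


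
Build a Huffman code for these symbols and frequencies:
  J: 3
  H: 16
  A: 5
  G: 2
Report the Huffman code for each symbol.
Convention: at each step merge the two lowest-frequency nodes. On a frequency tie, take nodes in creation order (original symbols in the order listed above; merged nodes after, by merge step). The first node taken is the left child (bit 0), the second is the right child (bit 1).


Huffman tree construction:
Step 1: Merge G(2) + J(3) = 5
Step 2: Merge A(5) + (G+J)(5) = 10
Step 3: Merge (A+(G+J))(10) + H(16) = 26
Read each symbol's code off the tree from the root (left child = 0, right child = 1).

Codes:
  J: 011 (length 3)
  H: 1 (length 1)
  A: 00 (length 2)
  G: 010 (length 3)
Average code length: 41/26 = 1.5769 bits/symbol


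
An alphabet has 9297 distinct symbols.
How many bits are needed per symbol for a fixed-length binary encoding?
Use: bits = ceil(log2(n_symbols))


log2(9297) = 13.1825
Bracket: 2^13 = 8192 < 9297 <= 2^14 = 16384
So ceil(log2(9297)) = 14

bits = ceil(log2(9297)) = ceil(13.1825) = 14 bits


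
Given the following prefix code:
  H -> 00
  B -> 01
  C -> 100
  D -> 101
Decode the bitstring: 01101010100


Decoding step by step:
Bits 01 -> B
Bits 101 -> D
Bits 01 -> B
Bits 01 -> B
Bits 00 -> H


Decoded message: BDBBH


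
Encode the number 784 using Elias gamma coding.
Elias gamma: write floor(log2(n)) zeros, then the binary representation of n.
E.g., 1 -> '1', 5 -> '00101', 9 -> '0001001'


num_bits = floor(log2(784)) + 1 = 10
leading_zeros = num_bits - 1 = 9
binary(784) = 1100010000

Elias gamma(784) = '000000000' + '1100010000' = 0000000001100010000 (19 bits)


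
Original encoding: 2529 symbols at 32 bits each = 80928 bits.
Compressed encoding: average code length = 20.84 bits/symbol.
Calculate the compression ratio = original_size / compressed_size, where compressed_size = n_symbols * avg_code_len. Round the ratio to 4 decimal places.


original_size = n_symbols * orig_bits = 2529 * 32 = 80928 bits
compressed_size = n_symbols * avg_code_len = 2529 * 20.84 = 52704.36 bits
ratio = original_size / compressed_size = 80928 / 52704.36 = 1.5355

Compression ratio = 1.5355


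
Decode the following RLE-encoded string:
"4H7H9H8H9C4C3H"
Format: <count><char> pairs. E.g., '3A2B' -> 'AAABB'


Expanding each <count><char> pair:
  4H -> 'HHHH'
  7H -> 'HHHHHHH'
  9H -> 'HHHHHHHHH'
  8H -> 'HHHHHHHH'
  9C -> 'CCCCCCCCC'
  4C -> 'CCCC'
  3H -> 'HHH'

Decoded = HHHHHHHHHHHHHHHHHHHHHHHHHHHHCCCCCCCCCCCCCHHH


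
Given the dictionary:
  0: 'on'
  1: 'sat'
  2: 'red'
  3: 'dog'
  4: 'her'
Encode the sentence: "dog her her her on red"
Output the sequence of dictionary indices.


Look up each word in the dictionary:
  'dog' -> 3
  'her' -> 4
  'her' -> 4
  'her' -> 4
  'on' -> 0
  'red' -> 2

Encoded: [3, 4, 4, 4, 0, 2]


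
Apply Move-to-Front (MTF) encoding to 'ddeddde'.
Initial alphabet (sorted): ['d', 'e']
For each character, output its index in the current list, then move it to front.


MTF encoding:
'd': index 0 in ['d', 'e'] -> ['d', 'e']
'd': index 0 in ['d', 'e'] -> ['d', 'e']
'e': index 1 in ['d', 'e'] -> ['e', 'd']
'd': index 1 in ['e', 'd'] -> ['d', 'e']
'd': index 0 in ['d', 'e'] -> ['d', 'e']
'd': index 0 in ['d', 'e'] -> ['d', 'e']
'e': index 1 in ['d', 'e'] -> ['e', 'd']


Output: [0, 0, 1, 1, 0, 0, 1]


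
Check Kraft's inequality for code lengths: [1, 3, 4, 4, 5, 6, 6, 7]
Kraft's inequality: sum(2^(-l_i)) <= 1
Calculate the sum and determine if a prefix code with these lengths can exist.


Sum = 2^(-1) + 2^(-3) + 2^(-4) + 2^(-4) + 2^(-5) + 2^(-6) + 2^(-6) + 2^(-7)
    = 0.5 + 0.125 + 0.0625 + 0.0625 + 0.03125 + 0.015625 + 0.015625 + 0.0078125
    = 105/128 = 0.8203125
Since 0.8203125 <= 1, Kraft's inequality IS satisfied.
A prefix code with these lengths CAN exist.

Kraft sum = 0.8203125. Satisfied.


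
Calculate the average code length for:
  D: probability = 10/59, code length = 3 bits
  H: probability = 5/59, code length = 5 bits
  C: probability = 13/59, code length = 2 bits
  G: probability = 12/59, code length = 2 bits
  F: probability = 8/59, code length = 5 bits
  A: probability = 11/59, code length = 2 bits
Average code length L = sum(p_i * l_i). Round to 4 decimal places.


Weighted contributions p_i * l_i:
  D: (10/59) * 3 = 30/59
  H: (5/59) * 5 = 25/59
  C: (13/59) * 2 = 26/59
  G: (12/59) * 2 = 24/59
  F: (8/59) * 5 = 40/59
  A: (11/59) * 2 = 22/59
Sum = (30 + 25 + 26 + 24 + 40 + 22)/59 = 167/59

L = 167/59 = 2.8305 bits/symbol


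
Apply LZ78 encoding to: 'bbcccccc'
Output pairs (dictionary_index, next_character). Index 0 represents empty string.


LZ78 encoding steps:
Dictionary: {0: ''}
Step 1: w='' (idx 0), next='b' -> output (0, 'b'), add 'b' as idx 1
Step 2: w='b' (idx 1), next='c' -> output (1, 'c'), add 'bc' as idx 2
Step 3: w='' (idx 0), next='c' -> output (0, 'c'), add 'c' as idx 3
Step 4: w='c' (idx 3), next='c' -> output (3, 'c'), add 'cc' as idx 4
Step 5: w='cc' (idx 4), end of input -> output (4, '')


Encoded: [(0, 'b'), (1, 'c'), (0, 'c'), (3, 'c'), (4, '')]


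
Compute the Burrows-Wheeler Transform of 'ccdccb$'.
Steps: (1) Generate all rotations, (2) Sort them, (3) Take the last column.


Rotations (sorted):
  0: $ccdccb -> last char: b
  1: b$ccdcc -> last char: c
  2: cb$ccdc -> last char: c
  3: ccb$ccd -> last char: d
  4: ccdccb$ -> last char: $
  5: cdccb$c -> last char: c
  6: dccb$cc -> last char: c


BWT = bccd$cc


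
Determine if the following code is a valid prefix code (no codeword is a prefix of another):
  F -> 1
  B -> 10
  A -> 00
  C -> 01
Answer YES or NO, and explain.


Checking each pair (does one codeword prefix another?):
  F='1' vs B='10': prefix -- VIOLATION

NO -- this is NOT a valid prefix code. F (1) is a prefix of B (10).


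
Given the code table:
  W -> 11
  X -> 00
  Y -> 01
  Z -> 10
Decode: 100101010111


Decoding:
10 -> Z
01 -> Y
01 -> Y
01 -> Y
01 -> Y
11 -> W


Result: ZYYYYW


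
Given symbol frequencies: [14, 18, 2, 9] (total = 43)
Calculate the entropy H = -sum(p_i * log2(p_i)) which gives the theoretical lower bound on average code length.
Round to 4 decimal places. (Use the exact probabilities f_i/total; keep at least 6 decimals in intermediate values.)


Per-symbol terms -p_i * log2(p_i) with p_i = f_i/43:
  p = 14/43 = 0.325581: log2(p) = -1.618910, -p*log2(p) = 0.527087
  p = 18/43 = 0.418605: log2(p) = -1.256340, -p*log2(p) = 0.525910
  p = 2/43 = 0.046512: log2(p) = -4.426265, -p*log2(p) = 0.205873
  p = 9/43 = 0.209302: log2(p) = -2.256340, -p*log2(p) = 0.472257
H = 0.527087 + 0.525910 + 0.205873 + 0.472257 = 1.731127

H = 1.7311 bits/symbol


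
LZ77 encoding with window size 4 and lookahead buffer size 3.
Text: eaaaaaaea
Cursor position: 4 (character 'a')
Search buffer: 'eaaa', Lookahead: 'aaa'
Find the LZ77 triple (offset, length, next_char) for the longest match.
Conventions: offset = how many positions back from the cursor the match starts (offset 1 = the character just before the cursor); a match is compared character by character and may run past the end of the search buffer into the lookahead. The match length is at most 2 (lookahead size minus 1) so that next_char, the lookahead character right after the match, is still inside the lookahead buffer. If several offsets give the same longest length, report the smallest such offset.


Try each offset into the search buffer:
  offset=1 (pos 3, char 'a'): match length 2
  offset=2 (pos 2, char 'a'): match length 2
  offset=3 (pos 1, char 'a'): match length 2
  offset=4 (pos 0, char 'e'): match length 0
Longest match has length 2, found at offsets 1, 2, 3; take the smallest, offset 1.
next_char = character at position 4 + 2 = 6 -> 'a'

Best match: offset=1, length=2 (matching 'aa' starting at position 3)
LZ77 triple: (1, 2, 'a')


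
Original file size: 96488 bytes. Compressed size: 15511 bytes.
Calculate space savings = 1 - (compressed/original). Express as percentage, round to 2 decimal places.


ratio = compressed/original = 15511/96488 = 0.160756
savings = 1 - ratio = 1 - 0.160756 = 0.839244
as a percentage: 0.839244 * 100 = 83.92%

Space savings = 1 - 15511/96488 = 83.92%


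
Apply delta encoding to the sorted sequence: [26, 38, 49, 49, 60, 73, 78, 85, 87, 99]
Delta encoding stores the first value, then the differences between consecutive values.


First value: 26
Deltas:
  38 - 26 = 12
  49 - 38 = 11
  49 - 49 = 0
  60 - 49 = 11
  73 - 60 = 13
  78 - 73 = 5
  85 - 78 = 7
  87 - 85 = 2
  99 - 87 = 12


Delta encoded: [26, 12, 11, 0, 11, 13, 5, 7, 2, 12]


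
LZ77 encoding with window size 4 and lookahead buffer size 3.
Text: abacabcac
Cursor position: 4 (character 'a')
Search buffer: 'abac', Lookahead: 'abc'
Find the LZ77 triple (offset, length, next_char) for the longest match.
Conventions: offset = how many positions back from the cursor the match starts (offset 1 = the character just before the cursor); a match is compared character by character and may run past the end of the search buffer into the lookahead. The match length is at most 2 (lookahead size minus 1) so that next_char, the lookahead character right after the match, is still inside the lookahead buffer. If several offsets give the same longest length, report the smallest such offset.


Try each offset into the search buffer:
  offset=1 (pos 3, char 'c'): match length 0
  offset=2 (pos 2, char 'a'): match length 1
  offset=3 (pos 1, char 'b'): match length 0
  offset=4 (pos 0, char 'a'): match length 2
Longest match has length 2 at offset 4.
next_char = character at position 4 + 2 = 6 -> 'c'

Best match: offset=4, length=2 (matching 'ab' starting at position 0)
LZ77 triple: (4, 2, 'c')


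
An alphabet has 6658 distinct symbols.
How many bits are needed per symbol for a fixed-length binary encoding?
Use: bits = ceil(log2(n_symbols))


log2(6658) = 12.7009
Bracket: 2^12 = 4096 < 6658 <= 2^13 = 8192
So ceil(log2(6658)) = 13

bits = ceil(log2(6658)) = ceil(12.7009) = 13 bits


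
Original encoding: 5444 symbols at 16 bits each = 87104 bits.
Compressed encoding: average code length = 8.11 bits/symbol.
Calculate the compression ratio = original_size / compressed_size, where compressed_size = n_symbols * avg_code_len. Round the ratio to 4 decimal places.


original_size = n_symbols * orig_bits = 5444 * 16 = 87104 bits
compressed_size = n_symbols * avg_code_len = 5444 * 8.11 = 44150.84 bits
ratio = original_size / compressed_size = 87104 / 44150.84 = 1.9729

Compression ratio = 1.9729


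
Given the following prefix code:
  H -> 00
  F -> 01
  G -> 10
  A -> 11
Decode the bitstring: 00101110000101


Decoding step by step:
Bits 00 -> H
Bits 10 -> G
Bits 11 -> A
Bits 10 -> G
Bits 00 -> H
Bits 01 -> F
Bits 01 -> F


Decoded message: HGAGHFF


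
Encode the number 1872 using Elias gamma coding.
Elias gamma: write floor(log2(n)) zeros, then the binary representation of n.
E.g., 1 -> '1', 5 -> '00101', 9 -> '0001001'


num_bits = floor(log2(1872)) + 1 = 11
leading_zeros = num_bits - 1 = 10
binary(1872) = 11101010000

Elias gamma(1872) = '0000000000' + '11101010000' = 000000000011101010000 (21 bits)


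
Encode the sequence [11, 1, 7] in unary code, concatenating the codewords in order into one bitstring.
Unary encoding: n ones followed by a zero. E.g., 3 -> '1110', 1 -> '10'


Encode each number as n ones followed by a terminating 0:
  11 -> 111111111110 (12 bits)
  1 -> 10 (2 bits)
  7 -> 11111110 (8 bits)
Total length = 12 + 2 + 8 = 22 bits.

Unary([11, 1, 7]) = 1111111111101011111110 (22 bits)


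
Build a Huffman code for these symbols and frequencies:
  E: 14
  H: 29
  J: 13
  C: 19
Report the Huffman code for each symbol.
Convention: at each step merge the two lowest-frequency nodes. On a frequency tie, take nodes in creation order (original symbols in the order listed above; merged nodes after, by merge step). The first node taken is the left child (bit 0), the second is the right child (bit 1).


Huffman tree construction:
Step 1: Merge J(13) + E(14) = 27
Step 2: Merge C(19) + (J+E)(27) = 46
Step 3: Merge H(29) + (C+(J+E))(46) = 75
Read each symbol's code off the tree from the root (left child = 0, right child = 1).

Codes:
  E: 111 (length 3)
  H: 0 (length 1)
  J: 110 (length 3)
  C: 10 (length 2)
Average code length: 148/75 = 1.9733 bits/symbol


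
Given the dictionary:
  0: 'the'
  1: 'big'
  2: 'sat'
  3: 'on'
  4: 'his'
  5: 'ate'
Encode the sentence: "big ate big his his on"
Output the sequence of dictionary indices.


Look up each word in the dictionary:
  'big' -> 1
  'ate' -> 5
  'big' -> 1
  'his' -> 4
  'his' -> 4
  'on' -> 3

Encoded: [1, 5, 1, 4, 4, 3]


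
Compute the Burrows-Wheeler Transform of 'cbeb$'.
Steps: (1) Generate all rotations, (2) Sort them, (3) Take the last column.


Rotations (sorted):
  0: $cbeb -> last char: b
  1: b$cbe -> last char: e
  2: beb$c -> last char: c
  3: cbeb$ -> last char: $
  4: eb$cb -> last char: b


BWT = bec$b


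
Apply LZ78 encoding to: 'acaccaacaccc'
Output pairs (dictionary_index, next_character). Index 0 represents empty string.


LZ78 encoding steps:
Dictionary: {0: ''}
Step 1: w='' (idx 0), next='a' -> output (0, 'a'), add 'a' as idx 1
Step 2: w='' (idx 0), next='c' -> output (0, 'c'), add 'c' as idx 2
Step 3: w='a' (idx 1), next='c' -> output (1, 'c'), add 'ac' as idx 3
Step 4: w='c' (idx 2), next='a' -> output (2, 'a'), add 'ca' as idx 4
Step 5: w='ac' (idx 3), next='a' -> output (3, 'a'), add 'aca' as idx 5
Step 6: w='c' (idx 2), next='c' -> output (2, 'c'), add 'cc' as idx 6
Step 7: w='c' (idx 2), end of input -> output (2, '')


Encoded: [(0, 'a'), (0, 'c'), (1, 'c'), (2, 'a'), (3, 'a'), (2, 'c'), (2, '')]


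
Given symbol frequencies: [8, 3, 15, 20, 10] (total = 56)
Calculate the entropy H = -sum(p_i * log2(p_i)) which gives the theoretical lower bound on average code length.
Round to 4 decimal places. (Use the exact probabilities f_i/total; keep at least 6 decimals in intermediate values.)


Per-symbol terms -p_i * log2(p_i) with p_i = f_i/56:
  p = 8/56 = 0.142857: log2(p) = -2.807355, -p*log2(p) = 0.401051
  p = 3/56 = 0.053571: log2(p) = -4.222392, -p*log2(p) = 0.226200
  p = 15/56 = 0.267857: log2(p) = -1.900464, -p*log2(p) = 0.509053
  p = 20/56 = 0.357143: log2(p) = -1.485427, -p*log2(p) = 0.530510
  p = 10/56 = 0.178571: log2(p) = -2.485427, -p*log2(p) = 0.443826
H = 0.401051 + 0.226200 + 0.509053 + 0.530510 + 0.443826 = 2.110640

H = 2.1106 bits/symbol


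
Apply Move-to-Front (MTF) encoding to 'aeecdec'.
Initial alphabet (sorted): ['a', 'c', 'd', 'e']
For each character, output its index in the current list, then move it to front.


MTF encoding:
'a': index 0 in ['a', 'c', 'd', 'e'] -> ['a', 'c', 'd', 'e']
'e': index 3 in ['a', 'c', 'd', 'e'] -> ['e', 'a', 'c', 'd']
'e': index 0 in ['e', 'a', 'c', 'd'] -> ['e', 'a', 'c', 'd']
'c': index 2 in ['e', 'a', 'c', 'd'] -> ['c', 'e', 'a', 'd']
'd': index 3 in ['c', 'e', 'a', 'd'] -> ['d', 'c', 'e', 'a']
'e': index 2 in ['d', 'c', 'e', 'a'] -> ['e', 'd', 'c', 'a']
'c': index 2 in ['e', 'd', 'c', 'a'] -> ['c', 'e', 'd', 'a']


Output: [0, 3, 0, 2, 3, 2, 2]
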